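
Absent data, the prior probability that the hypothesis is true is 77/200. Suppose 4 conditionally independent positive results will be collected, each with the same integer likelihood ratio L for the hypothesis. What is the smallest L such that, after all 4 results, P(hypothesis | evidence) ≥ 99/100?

4

Prior odds = 0.385/0.615 = 77/123.
Target odds = 0.99/0.01 = 99.
Need L⁴ ≥ 99 ÷ (77/123) = 1107/7.
3⁴ = 81 < 1107/7 ≤ 256 = 4⁴, so L = 4.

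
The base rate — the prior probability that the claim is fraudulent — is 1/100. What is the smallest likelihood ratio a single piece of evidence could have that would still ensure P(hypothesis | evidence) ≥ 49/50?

4851

Prior odds = 0.01/0.99 = 1/99.
Target odds = 0.98/0.02 = 49.
Required Bayes factor = 49 ÷ (1/99) = 4851.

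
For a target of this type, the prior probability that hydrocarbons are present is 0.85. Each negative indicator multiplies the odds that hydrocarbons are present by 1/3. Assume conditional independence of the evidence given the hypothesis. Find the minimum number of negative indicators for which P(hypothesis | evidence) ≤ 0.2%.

Prior odds: 0.85 ÷ 0.15 = 17/3.
Likelihood ratio per negative indicator = 1/3.
Target posterior odds = 0.002/0.998 = 1/499.
Need (17/3) × (1/3)ⁿ ≤ 1/499, i.e. (1/3)ⁿ ≤ 3/8483.
(1/3)⁷ = 1/2187 is still above 3/8483 but (1/3)⁸ = 1/6561 is at or below it, so n = 8.

8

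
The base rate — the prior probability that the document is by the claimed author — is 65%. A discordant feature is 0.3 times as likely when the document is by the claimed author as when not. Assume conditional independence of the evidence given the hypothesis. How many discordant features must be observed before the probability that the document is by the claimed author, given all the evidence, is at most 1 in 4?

2

Prior odds = 0.65/0.35 = 13/7.
Likelihood ratio per discordant feature = 0.3.
Target odds: 0.25 ÷ 0.75 = 1/3.
Need (13/7) × 0.3ⁿ ≤ 1/3, i.e. 0.3ⁿ ≤ 7/39.
0.3¹ = 0.3 is still above 7/39 but 0.3² = 0.09 is at or below it, so n = 2.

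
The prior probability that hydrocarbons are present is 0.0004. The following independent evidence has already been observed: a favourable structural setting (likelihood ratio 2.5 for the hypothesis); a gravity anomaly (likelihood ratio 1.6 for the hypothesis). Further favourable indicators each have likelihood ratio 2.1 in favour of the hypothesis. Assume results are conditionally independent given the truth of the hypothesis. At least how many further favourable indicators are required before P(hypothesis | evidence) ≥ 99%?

15

Prior odds = 0.0004/0.9996 = 1/2499.
Combined Bayes factor of the evidence already in hand = 2.5 × 1.6 = 4.
Odds after that evidence = (1/2499) × 4 = 4/2499.
Target odds = 0.99/0.01 = 99.
Need 2.1ⁿ ≥ 99 ÷ (4/2499) = 61850.25.
2.1¹⁴ ≈32439.2 falls short of 61850.25 but 2.1¹⁵ ≈68122.3 reaches it, so n = 15.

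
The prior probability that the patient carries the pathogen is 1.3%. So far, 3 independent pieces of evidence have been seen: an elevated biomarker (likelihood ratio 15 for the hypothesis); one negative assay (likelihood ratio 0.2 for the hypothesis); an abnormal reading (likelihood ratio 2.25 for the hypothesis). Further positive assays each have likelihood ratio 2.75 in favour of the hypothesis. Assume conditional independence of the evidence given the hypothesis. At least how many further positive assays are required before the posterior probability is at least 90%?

Prior odds = 0.013/0.987 = 13/987.
Combined Bayes factor of the evidence already in hand = 15 × 0.2 × 2.25 = 6.75.
Odds after that evidence = (13/987) × 6.75 = 117/1316.
Target odds = 0.9/0.1 = 9.
Need 2.75ⁿ ≥ 9 ÷ (117/1316) = 1316/13.
2.75⁴ = 57.19140625 falls short of 1316/13 but 2.75⁵ = 161051/1024 reaches it, so n = 5.

5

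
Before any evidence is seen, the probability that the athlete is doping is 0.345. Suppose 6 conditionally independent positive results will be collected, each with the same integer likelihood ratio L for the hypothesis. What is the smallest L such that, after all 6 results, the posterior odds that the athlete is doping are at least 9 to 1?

Prior odds = 0.345/0.655 = 69/131.
Target odds = 9.
Need L⁶ ≥ 9 ÷ (69/131) = 393/23.
1⁶ = 1 < 393/23 ≤ 64 = 2⁶, so L = 2.

2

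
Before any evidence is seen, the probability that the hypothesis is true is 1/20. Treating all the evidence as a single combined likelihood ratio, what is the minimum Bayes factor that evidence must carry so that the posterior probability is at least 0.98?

Prior odds = 0.05/0.95 = 1/19.
Target odds = 0.98/0.02 = 49.
Required Bayes factor = 49 ÷ (1/19) = 931.

931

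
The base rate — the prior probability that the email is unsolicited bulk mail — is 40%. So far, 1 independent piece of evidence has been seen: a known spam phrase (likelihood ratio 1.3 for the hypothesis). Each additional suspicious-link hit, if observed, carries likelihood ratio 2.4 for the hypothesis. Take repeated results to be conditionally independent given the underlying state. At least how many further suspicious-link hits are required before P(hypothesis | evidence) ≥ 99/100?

Prior odds = 0.4/0.6 = 2/3.
Bayes factor of the evidence already in hand = 1.3.
Odds after that evidence = (2/3) × 1.3 = 13/15.
Target odds = 0.99/0.01 = 99.
Need 2.4ⁿ ≥ 99 ÷ (13/15) = 1485/13.
2.4⁵ = 79.62624 falls short of 1485/13 but 2.4⁶ = 2985984/15625 reaches it, so n = 6.

6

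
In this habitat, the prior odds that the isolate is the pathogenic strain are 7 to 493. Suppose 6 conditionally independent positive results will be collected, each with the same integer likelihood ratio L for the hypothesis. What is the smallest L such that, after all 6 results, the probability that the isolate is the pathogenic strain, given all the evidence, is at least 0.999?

7

Prior odds = 7/493.
Target odds = 0.999/0.001 = 999.
Need L⁶ ≥ 999 ÷ (7/493) = 492507/7.
6⁶ = 46656 < 492507/7 ≤ 117649 = 7⁶, so L = 7.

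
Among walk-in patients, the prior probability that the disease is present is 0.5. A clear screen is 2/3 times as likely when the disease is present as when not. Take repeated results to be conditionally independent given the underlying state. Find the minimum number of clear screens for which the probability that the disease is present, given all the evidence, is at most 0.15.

5

Prior odds = 0.5/0.5 = 1.
Likelihood ratio per clear screen = 2/3.
Target odds: 0.15 ÷ 0.85 = 3/17.
Require (2/3)ⁿ ≤ 3/17 ÷ 1 = 3/17.
(2/3)⁴ = 16/81 is still above 3/17 but (2/3)⁵ = 32/243 is at or below it, so n = 5.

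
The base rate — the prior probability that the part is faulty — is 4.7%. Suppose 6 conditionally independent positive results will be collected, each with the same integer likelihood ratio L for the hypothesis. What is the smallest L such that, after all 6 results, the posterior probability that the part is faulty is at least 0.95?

Prior odds = 0.047/0.953 = 47/953.
Target odds = 0.95/0.05 = 19.
Need L⁶ ≥ 19 ÷ (47/953) = 18107/47.
2⁶ = 64 < 18107/47 ≤ 729 = 3⁶, so L = 3.

3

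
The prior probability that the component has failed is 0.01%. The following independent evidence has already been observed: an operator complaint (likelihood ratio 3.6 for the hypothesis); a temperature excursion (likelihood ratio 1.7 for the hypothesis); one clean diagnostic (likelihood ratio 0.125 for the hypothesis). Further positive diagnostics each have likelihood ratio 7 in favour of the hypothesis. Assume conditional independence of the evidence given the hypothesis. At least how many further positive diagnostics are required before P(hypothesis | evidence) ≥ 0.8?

6

Prior odds = 0.0001/0.9999 = 1/9999.
Combined Bayes factor of the evidence already in hand = 3.6 × 1.7 × 0.125 = 0.765.
Odds after that evidence = (1/9999) × 0.765 = 17/222200.
Target odds = 0.8/0.2 = 4.
Need 7ⁿ ≥ 4 ÷ (17/222200) = 888800/17.
7⁵ = 16807 falls short of 888800/17 but 7⁶ = 117649 reaches it, so n = 6.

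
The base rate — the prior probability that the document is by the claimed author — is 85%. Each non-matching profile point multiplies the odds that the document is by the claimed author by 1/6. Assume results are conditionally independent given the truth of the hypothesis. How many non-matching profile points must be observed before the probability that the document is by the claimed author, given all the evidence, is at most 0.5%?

4

Prior odds = 0.85/0.15 = 17/3.
Likelihood ratio per non-matching profile point = 1/6.
Target posterior odds = 0.005/0.995 = 1/199.
Need (17/3) × (1/6)ⁿ ≤ 1/199, i.e. (1/6)ⁿ ≤ 3/3383.
(1/6)³ = 1/216 is still above 3/3383 but (1/6)⁴ = 1/1296 is at or below it, so n = 4.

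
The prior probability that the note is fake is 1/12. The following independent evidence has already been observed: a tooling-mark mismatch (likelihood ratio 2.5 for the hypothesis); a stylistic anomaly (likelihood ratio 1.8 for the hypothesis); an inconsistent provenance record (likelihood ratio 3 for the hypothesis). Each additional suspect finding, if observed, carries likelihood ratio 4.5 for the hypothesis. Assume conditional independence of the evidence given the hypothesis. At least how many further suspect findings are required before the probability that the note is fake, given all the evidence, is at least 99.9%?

Prior odds = (1/12)/(11/12) = 1/11.
Combined Bayes factor of the evidence already in hand = 2.5 × 1.8 × 3 = 13.5.
Odds after that evidence = (1/11) × 13.5 = 27/22.
Target odds = 0.999/0.001 = 999.
Need 4.5ⁿ ≥ 999 ÷ (27/22) = 814.
4.5⁴ = 410.0625 falls short of 814 but 4.5⁵ = 1845.28125 reaches it, so n = 5.

5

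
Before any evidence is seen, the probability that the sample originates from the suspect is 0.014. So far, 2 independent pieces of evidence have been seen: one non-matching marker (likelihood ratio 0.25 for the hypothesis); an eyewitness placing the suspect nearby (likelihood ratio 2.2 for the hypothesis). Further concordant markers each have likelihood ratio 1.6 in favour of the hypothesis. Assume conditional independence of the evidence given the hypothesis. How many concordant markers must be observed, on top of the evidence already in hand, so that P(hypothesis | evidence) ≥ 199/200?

Prior odds = 0.014/0.986 = 7/493.
Combined Bayes factor of the evidence already in hand = 0.25 × 2.2 = 0.55.
Odds after that evidence = (7/493) × 0.55 = 77/9860.
Target odds = 0.995/0.005 = 199.
Need 1.6ⁿ ≥ 199 ÷ (77/9860) = 1962140/77.
1.6²¹ ≈19342.8 falls short of 1962140/77 but 1.6²² ≈30948.5 reaches it, so n = 22.

22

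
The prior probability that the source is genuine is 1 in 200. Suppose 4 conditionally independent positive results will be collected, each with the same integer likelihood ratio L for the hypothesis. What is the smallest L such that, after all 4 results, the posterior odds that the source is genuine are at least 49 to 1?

10

Prior odds = 0.005/0.995 = 1/199.
Target odds = 49.
Need L⁴ ≥ 49 ÷ (1/199) = 9751.
9⁴ = 6561 < 9751 ≤ 10000 = 10⁴, so L = 10.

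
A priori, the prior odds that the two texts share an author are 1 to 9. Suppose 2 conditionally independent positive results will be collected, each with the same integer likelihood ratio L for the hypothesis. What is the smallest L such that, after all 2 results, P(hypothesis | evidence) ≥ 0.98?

Prior odds = 1/9.
Target odds = 0.98/0.02 = 49.
Need L² ≥ 49 ÷ (1/9) = 441.
20² = 400 < 441 ≤ 441 = 21², so L = 21.

21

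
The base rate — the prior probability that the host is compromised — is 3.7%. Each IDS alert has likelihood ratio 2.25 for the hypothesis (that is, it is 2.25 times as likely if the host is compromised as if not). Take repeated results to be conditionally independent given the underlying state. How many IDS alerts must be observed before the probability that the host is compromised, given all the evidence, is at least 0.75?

Prior odds = 0.037/0.963 = 37/963.
Likelihood ratio per IDS alert = 2.25.
Target odds: 0.75 ÷ 0.25 = 3.
Require 2.25ⁿ ≥ 3 ÷ (37/963) = 2889/37.
2.25⁵ = 59049/1024 falls short of 2889/37 but 2.25⁶ = 531441/4096 reaches it, so n = 6.

6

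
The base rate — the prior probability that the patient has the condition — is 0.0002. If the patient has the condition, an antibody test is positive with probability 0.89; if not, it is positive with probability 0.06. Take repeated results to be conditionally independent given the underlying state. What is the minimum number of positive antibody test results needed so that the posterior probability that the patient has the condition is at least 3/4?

Prior odds: 0.0002 ÷ 0.9998 = 1/4999.
Likelihood ratio of a positive = 0.89/0.06 = 89/6.
Target posterior odds = 0.75/0.25 = 3.
Need (1/4999) × (89/6)ⁿ ≥ 3, i.e. (89/6)ⁿ ≥ 14997.
(89/6)³ = 704969/216 falls short of 14997 but (89/6)⁴ = 62742241/1296 reaches it, so n = 4.

4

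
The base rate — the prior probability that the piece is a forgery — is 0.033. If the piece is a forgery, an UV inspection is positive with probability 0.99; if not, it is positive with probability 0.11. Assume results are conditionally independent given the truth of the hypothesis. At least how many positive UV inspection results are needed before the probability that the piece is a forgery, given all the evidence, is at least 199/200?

4

Prior odds = 0.033/0.967 = 33/967.
Likelihood ratio of a positive = 0.99/0.11 = 9.
Target posterior odds = 0.995/0.005 = 199.
Require 9ⁿ ≥ 199 ÷ (33/967) = 192433/33.
9³ = 729 falls short of 192433/33 but 9⁴ = 6561 reaches it, so n = 4.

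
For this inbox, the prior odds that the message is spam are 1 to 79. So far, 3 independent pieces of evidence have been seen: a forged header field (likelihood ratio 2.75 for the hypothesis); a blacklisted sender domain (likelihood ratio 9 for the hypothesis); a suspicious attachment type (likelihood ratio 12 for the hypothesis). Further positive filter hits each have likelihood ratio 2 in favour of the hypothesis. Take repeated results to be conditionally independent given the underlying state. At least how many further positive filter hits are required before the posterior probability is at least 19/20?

Prior odds = 1/79.
Combined Bayes factor of the evidence already in hand = 2.75 × 9 × 12 = 297.
Odds after that evidence = (1/79) × 297 = 297/79.
Target odds = 0.95/0.05 = 19.
Need 2ⁿ ≥ 19 ÷ (297/79) = 1501/297.
2² = 4 falls short of 1501/297 but 2³ = 8 reaches it, so n = 3.

3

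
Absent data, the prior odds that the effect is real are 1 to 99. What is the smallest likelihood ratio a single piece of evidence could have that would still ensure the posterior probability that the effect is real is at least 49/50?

4851

Prior odds = 1/99.
Target odds = 0.98/0.02 = 49.
Required Bayes factor = 49 ÷ (1/99) = 4851.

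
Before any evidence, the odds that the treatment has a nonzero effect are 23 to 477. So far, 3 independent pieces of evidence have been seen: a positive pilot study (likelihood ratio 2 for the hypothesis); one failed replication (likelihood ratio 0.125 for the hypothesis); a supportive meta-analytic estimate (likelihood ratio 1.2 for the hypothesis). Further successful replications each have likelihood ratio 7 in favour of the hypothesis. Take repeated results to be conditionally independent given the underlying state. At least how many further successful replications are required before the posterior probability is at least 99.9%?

6

Prior odds = 23/477.
Combined Bayes factor of the evidence already in hand = 2 × 0.125 × 1.2 = 0.3.
Odds after that evidence = (23/477) × 0.3 = 23/1590.
Target odds = 0.999/0.001 = 999.
Need 7ⁿ ≥ 999 ÷ (23/1590) = 1588410/23.
7⁵ = 16807 falls short of 1588410/23 but 7⁶ = 117649 reaches it, so n = 6.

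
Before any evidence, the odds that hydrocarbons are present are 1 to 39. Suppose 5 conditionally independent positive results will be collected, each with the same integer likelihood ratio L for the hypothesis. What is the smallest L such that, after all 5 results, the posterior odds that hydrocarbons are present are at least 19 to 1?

4

Prior odds = 1/39.
Target odds = 19.
Need L⁵ ≥ 19 ÷ (1/39) = 741.
3⁵ = 243 < 741 ≤ 1024 = 4⁵, so L = 4.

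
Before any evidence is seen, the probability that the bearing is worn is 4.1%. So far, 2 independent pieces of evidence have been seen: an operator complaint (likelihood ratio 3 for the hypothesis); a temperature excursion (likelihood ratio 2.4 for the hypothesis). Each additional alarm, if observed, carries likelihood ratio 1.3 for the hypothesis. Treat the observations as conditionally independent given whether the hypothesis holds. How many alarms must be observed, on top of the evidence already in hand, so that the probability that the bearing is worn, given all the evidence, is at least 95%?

Prior odds = 0.041/0.959 = 41/959.
Combined Bayes factor of the evidence already in hand = 3 × 2.4 = 7.2.
Odds after that evidence = (41/959) × 7.2 = 1476/4795.
Target odds = 0.95/0.05 = 19.
Need 1.3ⁿ ≥ 19 ÷ (1476/4795) = 91105/1476.
1.3¹⁵ ≈51.1859 falls short of 91105/1476 but 1.3¹⁶ ≈66.5417 reaches it, so n = 16.

16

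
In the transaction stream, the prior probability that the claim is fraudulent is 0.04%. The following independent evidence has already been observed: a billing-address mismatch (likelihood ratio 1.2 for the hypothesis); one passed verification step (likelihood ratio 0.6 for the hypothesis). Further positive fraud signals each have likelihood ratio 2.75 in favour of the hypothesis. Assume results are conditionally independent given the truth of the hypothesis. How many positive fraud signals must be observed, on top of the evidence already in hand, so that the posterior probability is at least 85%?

Prior odds = 0.0004/0.9996 = 1/2499.
Combined Bayes factor of the evidence already in hand = 1.2 × 0.6 = 0.72.
Odds after that evidence = (1/2499) × 0.72 = 6/20825.
Target odds = 0.85/0.15 = 17/3.
Need 2.75ⁿ ≥ 17/3 ÷ (6/20825) = 354025/18.
2.75⁹ ≈8994.86 falls short of 354025/18 but 2.75¹⁰ ≈24735.9 reaches it, so n = 10.

10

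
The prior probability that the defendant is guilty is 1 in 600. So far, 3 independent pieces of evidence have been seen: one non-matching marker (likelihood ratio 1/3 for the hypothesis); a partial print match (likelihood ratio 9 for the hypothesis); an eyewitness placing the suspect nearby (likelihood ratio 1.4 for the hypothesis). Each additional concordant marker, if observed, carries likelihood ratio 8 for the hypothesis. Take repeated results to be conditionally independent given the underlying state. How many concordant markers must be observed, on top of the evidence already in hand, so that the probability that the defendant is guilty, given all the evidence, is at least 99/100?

Prior odds = (1/600)/(599/600) = 1/599.
Combined Bayes factor of the evidence already in hand = (1/3) × 9 × 1.4 = 4.2.
Odds after that evidence = (1/599) × 4.2 = 21/2995.
Target odds = 0.99/0.01 = 99.
Need 8ⁿ ≥ 99 ÷ (21/2995) = 98835/7.
8⁴ = 4096 falls short of 98835/7 but 8⁵ = 32768 reaches it, so n = 5.

5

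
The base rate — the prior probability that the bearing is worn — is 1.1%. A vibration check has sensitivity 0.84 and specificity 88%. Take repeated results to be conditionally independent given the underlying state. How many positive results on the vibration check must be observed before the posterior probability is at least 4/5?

4

Prior odds = 0.011/0.989 = 11/989.
False-positive rate = 1 − 0.88 = 0.12; likelihood ratio of a positive = 0.84/0.12 = 7.
Target posterior odds = 0.8/0.2 = 4.
Need (11/989) × 7ⁿ ≥ 4, i.e. 7ⁿ ≥ 3956/11.
7³ = 343 falls short of 3956/11 but 7⁴ = 2401 reaches it, so n = 4.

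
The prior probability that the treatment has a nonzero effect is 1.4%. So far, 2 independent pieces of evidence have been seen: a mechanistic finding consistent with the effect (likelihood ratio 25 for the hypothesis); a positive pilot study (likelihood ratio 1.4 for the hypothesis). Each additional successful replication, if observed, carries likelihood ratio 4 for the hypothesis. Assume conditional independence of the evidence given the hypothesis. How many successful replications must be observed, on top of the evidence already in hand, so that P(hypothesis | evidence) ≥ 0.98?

4

Prior odds = 0.014/0.986 = 7/493.
Combined Bayes factor of the evidence already in hand = 25 × 1.4 = 35.
Odds after that evidence = (7/493) × 35 = 245/493.
Target odds = 0.98/0.02 = 49.
Need 4ⁿ ≥ 49 ÷ (245/493) = 98.6.
4³ = 64 falls short of 98.6 but 4⁴ = 256 reaches it, so n = 4.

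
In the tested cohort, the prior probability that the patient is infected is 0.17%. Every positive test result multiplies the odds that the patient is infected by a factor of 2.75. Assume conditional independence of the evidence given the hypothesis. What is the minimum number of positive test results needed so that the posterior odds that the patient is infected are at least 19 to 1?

10

Prior odds = 0.0017/0.9983 = 17/9983.
Likelihood ratio per positive test result = 2.75.
Target odds = 19.
Need (17/9983) × 2.75ⁿ ≥ 19, i.e. 2.75ⁿ ≥ 189677/17.
2.75⁹ ≈8994.86 falls short of 189677/17 but 2.75¹⁰ ≈24735.9 reaches it, so n = 10.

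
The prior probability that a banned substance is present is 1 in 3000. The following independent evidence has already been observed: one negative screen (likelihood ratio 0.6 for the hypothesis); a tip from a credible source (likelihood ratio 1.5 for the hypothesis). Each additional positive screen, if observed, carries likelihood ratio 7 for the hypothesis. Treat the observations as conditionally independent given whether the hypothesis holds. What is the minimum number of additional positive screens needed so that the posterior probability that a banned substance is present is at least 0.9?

6

Prior odds = (1/3000)/(2999/3000) = 1/2999.
Combined Bayes factor of the evidence already in hand = 0.6 × 1.5 = 0.9.
Odds after that evidence = (1/2999) × 0.9 = 9/29990.
Target odds = 0.9/0.1 = 9.
Need 7ⁿ ≥ 9 ÷ (9/29990) = 29990.
7⁵ = 16807 falls short of 29990 but 7⁶ = 117649 reaches it, so n = 6.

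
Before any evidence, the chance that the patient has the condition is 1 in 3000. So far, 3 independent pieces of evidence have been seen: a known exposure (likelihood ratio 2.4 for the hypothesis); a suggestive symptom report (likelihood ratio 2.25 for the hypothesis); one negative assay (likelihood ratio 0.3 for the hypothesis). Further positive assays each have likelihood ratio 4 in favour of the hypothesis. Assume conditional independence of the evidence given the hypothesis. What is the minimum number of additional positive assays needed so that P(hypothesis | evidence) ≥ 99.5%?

Prior odds = (1/3000)/(2999/3000) = 1/2999.
Combined Bayes factor of the evidence already in hand = 2.4 × 2.25 × 0.3 = 1.62.
Odds after that evidence = (1/2999) × 1.62 = 81/149950.
Target odds = 0.995/0.005 = 199.
Need 4ⁿ ≥ 199 ÷ (81/149950) = 29840050/81.
4⁹ = 262144 falls short of 29840050/81 but 4¹⁰ = 1048576 reaches it, so n = 10.

10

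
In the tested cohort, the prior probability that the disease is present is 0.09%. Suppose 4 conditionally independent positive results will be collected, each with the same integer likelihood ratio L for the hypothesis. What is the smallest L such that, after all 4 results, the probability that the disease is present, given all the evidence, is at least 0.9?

Prior odds = 0.0009/0.9991 = 9/9991.
Target odds = 0.9/0.1 = 9.
Need L⁴ ≥ 9 ÷ (9/9991) = 9991.
9⁴ = 6561 < 9991 ≤ 10000 = 10⁴, so L = 10.

10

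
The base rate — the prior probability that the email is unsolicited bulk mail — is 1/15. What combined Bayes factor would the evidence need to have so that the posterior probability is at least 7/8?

98

Prior odds = (1/15)/(14/15) = 1/14.
Target odds = 0.875/0.125 = 7.
Required Bayes factor = 7 ÷ (1/14) = 98.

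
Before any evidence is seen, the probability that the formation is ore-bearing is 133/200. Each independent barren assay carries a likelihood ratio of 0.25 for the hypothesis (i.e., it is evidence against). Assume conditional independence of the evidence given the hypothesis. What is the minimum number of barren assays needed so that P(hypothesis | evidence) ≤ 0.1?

Prior odds = 0.665/0.335 = 133/67.
Likelihood ratio per barren assay = 0.25.
Target posterior odds = 0.1/0.9 = 1/9.
Require 0.25ⁿ ≤ 1/9 ÷ (133/67) = 67/1197.
0.25² = 0.0625 is still above 67/1197 but 0.25³ = 0.015625 is at or below it, so n = 3.

3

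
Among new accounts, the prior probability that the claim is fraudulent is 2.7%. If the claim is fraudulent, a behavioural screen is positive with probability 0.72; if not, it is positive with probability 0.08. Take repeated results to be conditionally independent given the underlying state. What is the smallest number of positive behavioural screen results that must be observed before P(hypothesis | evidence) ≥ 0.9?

3

Prior odds = 0.027/0.973 = 27/973.
Likelihood ratio of a positive = 0.72/0.08 = 9.
Target posterior odds = 0.9/0.1 = 9.
Need (27/973) × 9ⁿ ≥ 9, i.e. 9ⁿ ≥ 973/3.
9² = 81 falls short of 973/3 but 9³ = 729 reaches it, so n = 3.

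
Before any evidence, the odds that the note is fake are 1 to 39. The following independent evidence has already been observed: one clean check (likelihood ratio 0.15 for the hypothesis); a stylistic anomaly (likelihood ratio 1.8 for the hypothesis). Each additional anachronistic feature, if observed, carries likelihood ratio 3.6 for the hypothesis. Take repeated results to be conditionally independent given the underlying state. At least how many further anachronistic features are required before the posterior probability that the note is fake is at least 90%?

6

Prior odds = 1/39.
Combined Bayes factor of the evidence already in hand = 0.15 × 1.8 = 0.27.
Odds after that evidence = (1/39) × 0.27 = 9/1300.
Target odds = 0.9/0.1 = 9.
Need 3.6ⁿ ≥ 9 ÷ (9/1300) = 1300.
3.6⁵ = 604.66176 falls short of 1300 but 3.6⁶ = 34012224/15625 reaches it, so n = 6.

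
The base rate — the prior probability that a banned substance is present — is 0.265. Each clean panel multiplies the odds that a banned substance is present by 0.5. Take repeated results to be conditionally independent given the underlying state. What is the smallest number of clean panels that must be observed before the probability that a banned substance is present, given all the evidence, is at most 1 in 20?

Prior odds = 0.265/0.735 = 53/147.
Likelihood ratio per clean panel = 0.5.
Target posterior odds = 0.05/0.95 = 1/19.
Require 0.5ⁿ ≤ 1/19 ÷ (53/147) = 147/1007.
0.5² = 0.25 is still above 147/1007 but 0.5³ = 0.125 is at or below it, so n = 3.

3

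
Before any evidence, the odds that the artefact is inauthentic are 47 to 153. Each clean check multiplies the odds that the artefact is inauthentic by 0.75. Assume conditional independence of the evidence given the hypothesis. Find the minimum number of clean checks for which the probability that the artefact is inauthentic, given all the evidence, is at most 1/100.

12

Prior odds = 47/153.
Likelihood ratio per clean check = 0.75.
Target posterior odds = 0.01/0.99 = 1/99.
Require 0.75ⁿ ≤ 1/99 ÷ (47/153) = 17/517.
0.75¹¹ = 177147/4194304 is still above 17/517 but 0.75¹² = 531441/16777216 is at or below it, so n = 12.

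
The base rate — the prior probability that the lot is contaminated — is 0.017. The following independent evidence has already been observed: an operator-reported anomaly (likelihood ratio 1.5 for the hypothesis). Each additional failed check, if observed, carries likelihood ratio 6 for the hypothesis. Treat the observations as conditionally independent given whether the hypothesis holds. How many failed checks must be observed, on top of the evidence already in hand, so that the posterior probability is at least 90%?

Prior odds = 0.017/0.983 = 17/983.
Bayes factor of the evidence already in hand = 1.5.
Odds after that evidence = (17/983) × 1.5 = 51/1966.
Target odds = 0.9/0.1 = 9.
Need 6ⁿ ≥ 9 ÷ (51/1966) = 5898/17.
6³ = 216 falls short of 5898/17 but 6⁴ = 1296 reaches it, so n = 4.

4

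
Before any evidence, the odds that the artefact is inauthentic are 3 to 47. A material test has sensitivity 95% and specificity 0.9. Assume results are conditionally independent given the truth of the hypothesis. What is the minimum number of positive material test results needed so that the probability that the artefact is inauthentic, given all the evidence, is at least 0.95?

3

Prior odds = 3/47.
False-positive rate = 1 − 0.9 = 0.1; likelihood ratio of a positive = 0.95/0.1 = 9.5.
Target posterior odds = 0.95/0.05 = 19.
Require 9.5ⁿ ≥ 19 ÷ (3/47) = 893/3.
9.5² = 90.25 falls short of 893/3 but 9.5³ = 857.375 reaches it, so n = 3.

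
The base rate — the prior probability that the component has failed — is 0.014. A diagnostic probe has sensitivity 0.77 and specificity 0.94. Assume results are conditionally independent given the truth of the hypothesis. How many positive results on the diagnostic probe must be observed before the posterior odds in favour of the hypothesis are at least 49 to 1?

Prior odds: 0.014 ÷ 0.986 = 7/493.
False-positive rate = 1 − 0.94 = 0.06; likelihood ratio of a positive = 0.77/0.06 = 77/6.
Target odds = 49.
Need (7/493) × (77/6)ⁿ ≥ 49, i.e. (77/6)ⁿ ≥ 3451.
(77/6)³ = 456533/216 falls short of 3451 but (77/6)⁴ = 35153041/1296 reaches it, so n = 4.

4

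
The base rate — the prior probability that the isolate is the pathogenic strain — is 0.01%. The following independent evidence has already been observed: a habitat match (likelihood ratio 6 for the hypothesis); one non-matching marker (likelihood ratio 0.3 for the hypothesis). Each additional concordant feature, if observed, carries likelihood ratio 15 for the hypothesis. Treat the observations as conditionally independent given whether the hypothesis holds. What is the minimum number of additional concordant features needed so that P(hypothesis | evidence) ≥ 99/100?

Prior odds = 0.0001/0.9999 = 1/9999.
Combined Bayes factor of the evidence already in hand = 6 × 0.3 = 1.8.
Odds after that evidence = (1/9999) × 1.8 = 1/5555.
Target odds = 0.99/0.01 = 99.
Need 15ⁿ ≥ 99 ÷ (1/5555) = 549945.
15⁴ = 50625 falls short of 549945 but 15⁵ = 759375 reaches it, so n = 5.

5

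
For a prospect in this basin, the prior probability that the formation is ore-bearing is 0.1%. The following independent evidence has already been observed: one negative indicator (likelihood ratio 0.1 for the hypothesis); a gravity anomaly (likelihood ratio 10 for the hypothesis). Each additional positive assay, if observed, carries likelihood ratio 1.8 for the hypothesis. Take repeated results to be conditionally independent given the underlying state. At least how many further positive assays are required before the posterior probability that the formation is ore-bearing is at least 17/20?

Prior odds = 0.001/0.999 = 1/999.
Combined Bayes factor of the evidence already in hand = 0.1 × 10 = 1.
Odds after that evidence = (1/999) × 1 = 1/999.
Target odds = 0.85/0.15 = 17/3.
Need 1.8ⁿ ≥ 17/3 ÷ (1/999) = 5661.
1.8¹⁴ ≈3748.13 falls short of 5661 but 1.8¹⁵ ≈6746.64 reaches it, so n = 15.

15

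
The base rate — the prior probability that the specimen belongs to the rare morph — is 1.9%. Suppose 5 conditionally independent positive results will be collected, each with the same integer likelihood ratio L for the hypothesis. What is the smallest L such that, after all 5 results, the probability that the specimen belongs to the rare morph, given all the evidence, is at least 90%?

Prior odds = 0.019/0.981 = 19/981.
Target odds = 0.9/0.1 = 9.
Need L⁵ ≥ 9 ÷ (19/981) = 8829/19.
3⁵ = 243 < 8829/19 ≤ 1024 = 4⁵, so L = 4.

4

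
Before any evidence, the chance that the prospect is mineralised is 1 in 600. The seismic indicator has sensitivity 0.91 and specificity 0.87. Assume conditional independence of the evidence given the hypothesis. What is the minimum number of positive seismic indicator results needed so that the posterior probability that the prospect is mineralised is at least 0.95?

Prior odds: (1/600) ÷ (599/600) = 1/599.
False-positive rate = 1 − 0.87 = 0.13; likelihood ratio of a positive = 0.91/0.13 = 7.
Target posterior odds = 0.95/0.05 = 19.
Require 7ⁿ ≥ 19 ÷ (1/599) = 11381.
7⁴ = 2401 falls short of 11381 but 7⁵ = 16807 reaches it, so n = 5.

5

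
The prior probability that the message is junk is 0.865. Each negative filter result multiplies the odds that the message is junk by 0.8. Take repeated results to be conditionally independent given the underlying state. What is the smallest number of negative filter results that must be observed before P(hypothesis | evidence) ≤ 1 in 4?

14

Prior odds = 0.865/0.135 = 173/27.
Likelihood ratio per negative filter result = 0.8.
Target odds: 0.25 ÷ 0.75 = 1/3.
Require 0.8ⁿ ≤ 1/3 ÷ (173/27) = 9/173.
0.8¹³ ≈0.0549756 is still above 9/173 but 0.8¹⁴ ≈0.0439805 is at or below it, so n = 14.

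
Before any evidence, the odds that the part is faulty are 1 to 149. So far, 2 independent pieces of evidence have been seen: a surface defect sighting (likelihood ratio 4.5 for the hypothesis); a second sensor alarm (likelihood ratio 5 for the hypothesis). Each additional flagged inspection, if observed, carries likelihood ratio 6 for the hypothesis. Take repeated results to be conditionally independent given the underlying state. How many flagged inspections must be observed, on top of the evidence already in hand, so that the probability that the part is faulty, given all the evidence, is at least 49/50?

Prior odds = 1/149.
Combined Bayes factor of the evidence already in hand = 4.5 × 5 = 22.5.
Odds after that evidence = (1/149) × 22.5 = 45/298.
Target odds = 0.98/0.02 = 49.
Need 6ⁿ ≥ 49 ÷ (45/298) = 14602/45.
6³ = 216 falls short of 14602/45 but 6⁴ = 1296 reaches it, so n = 4.

4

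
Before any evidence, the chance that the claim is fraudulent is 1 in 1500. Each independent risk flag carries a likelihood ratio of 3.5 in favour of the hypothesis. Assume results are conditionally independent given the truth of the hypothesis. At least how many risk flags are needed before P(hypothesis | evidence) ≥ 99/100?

Prior odds = (1/1500)/(1499/1500) = 1/1499.
Likelihood ratio per risk flag = 3.5.
Target odds: 0.99 ÷ 0.01 = 99.
Require 3.5ⁿ ≥ 99 ÷ (1/1499) = 148401.
3.5⁹ = 40353607/512 falls short of 148401 but 3.5¹⁰ = 282475249/1024 reaches it, so n = 10.

10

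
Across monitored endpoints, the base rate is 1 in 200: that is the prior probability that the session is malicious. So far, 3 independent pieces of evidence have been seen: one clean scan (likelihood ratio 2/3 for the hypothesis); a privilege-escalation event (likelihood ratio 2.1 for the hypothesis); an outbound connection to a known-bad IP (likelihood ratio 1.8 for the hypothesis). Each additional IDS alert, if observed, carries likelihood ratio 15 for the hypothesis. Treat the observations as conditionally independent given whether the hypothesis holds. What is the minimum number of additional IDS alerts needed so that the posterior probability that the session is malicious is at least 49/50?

4

Prior odds = 0.005/0.995 = 1/199.
Combined Bayes factor of the evidence already in hand = (2/3) × 2.1 × 1.8 = 2.52.
Odds after that evidence = (1/199) × 2.52 = 63/4975.
Target odds = 0.98/0.02 = 49.
Need 15ⁿ ≥ 49 ÷ (63/4975) = 34825/9.
15³ = 3375 falls short of 34825/9 but 15⁴ = 50625 reaches it, so n = 4.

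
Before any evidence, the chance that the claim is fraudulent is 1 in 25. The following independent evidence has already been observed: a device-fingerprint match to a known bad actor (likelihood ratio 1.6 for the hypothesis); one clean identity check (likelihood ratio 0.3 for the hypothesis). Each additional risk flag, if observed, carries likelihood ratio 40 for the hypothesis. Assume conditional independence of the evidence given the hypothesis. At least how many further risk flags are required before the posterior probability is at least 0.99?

Prior odds = 0.04/0.96 = 1/24.
Combined Bayes factor of the evidence already in hand = 1.6 × 0.3 = 0.48.
Odds after that evidence = (1/24) × 0.48 = 0.02.
Target odds = 0.99/0.01 = 99.
Need 40ⁿ ≥ 99 ÷ 0.02 = 4950.
40² = 1600 falls short of 4950 but 40³ = 64000 reaches it, so n = 3.

3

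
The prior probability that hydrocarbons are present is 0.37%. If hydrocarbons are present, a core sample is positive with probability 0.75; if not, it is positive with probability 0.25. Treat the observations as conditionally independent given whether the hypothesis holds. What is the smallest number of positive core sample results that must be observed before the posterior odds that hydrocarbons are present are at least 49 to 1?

Prior odds = 0.0037/0.9963 = 37/9963.
Likelihood ratio of a positive = 0.75/0.25 = 3.
Target odds = 49.
Need (37/9963) × 3ⁿ ≥ 49, i.e. 3ⁿ ≥ 488187/37.
3⁸ = 6561 falls short of 488187/37 but 3⁹ = 19683 reaches it, so n = 9.

9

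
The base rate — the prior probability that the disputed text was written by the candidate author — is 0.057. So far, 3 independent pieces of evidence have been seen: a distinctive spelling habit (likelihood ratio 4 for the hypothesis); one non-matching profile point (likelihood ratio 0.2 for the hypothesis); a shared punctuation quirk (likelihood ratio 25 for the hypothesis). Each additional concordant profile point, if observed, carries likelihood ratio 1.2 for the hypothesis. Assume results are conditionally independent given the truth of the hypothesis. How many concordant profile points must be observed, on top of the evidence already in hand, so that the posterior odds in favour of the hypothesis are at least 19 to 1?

Prior odds = 0.057/0.943 = 57/943.
Combined Bayes factor of the evidence already in hand = 4 × 0.2 × 25 = 20.
Odds after that evidence = (57/943) × 20 = 1140/943.
Target odds = 19.
Need 1.2ⁿ ≥ 19 ÷ (1140/943) = 943/60.
1.2¹⁵ ≈15.407 falls short of 943/60 but 1.2¹⁶ ≈18.4884 reaches it, so n = 16.

16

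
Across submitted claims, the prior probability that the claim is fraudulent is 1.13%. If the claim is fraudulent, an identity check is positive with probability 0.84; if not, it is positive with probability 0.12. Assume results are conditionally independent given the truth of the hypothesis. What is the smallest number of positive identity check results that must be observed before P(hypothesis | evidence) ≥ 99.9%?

6

Prior odds: 0.0113 ÷ 0.9887 = 113/9887.
Likelihood ratio of a positive = 0.84/0.12 = 7.
Target posterior odds = 0.999/0.001 = 999.
Require 7ⁿ ≥ 999 ÷ (113/9887) = 9877113/113.
7⁵ = 16807 falls short of 9877113/113 but 7⁶ = 117649 reaches it, so n = 6.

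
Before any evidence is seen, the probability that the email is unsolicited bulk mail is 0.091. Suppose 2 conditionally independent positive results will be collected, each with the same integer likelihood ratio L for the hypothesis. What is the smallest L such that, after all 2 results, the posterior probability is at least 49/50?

Prior odds = 0.091/0.909 = 91/909.
Target odds = 0.98/0.02 = 49.
Need L² ≥ 49 ÷ (91/909) = 6363/13.
22² = 484 < 6363/13 ≤ 529 = 23², so L = 23.

23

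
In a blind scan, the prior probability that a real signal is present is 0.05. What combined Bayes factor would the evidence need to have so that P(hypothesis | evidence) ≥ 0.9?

Prior odds = 0.05/0.95 = 1/19.
Target odds = 0.9/0.1 = 9.
Required Bayes factor = 9 ÷ (1/19) = 171.

171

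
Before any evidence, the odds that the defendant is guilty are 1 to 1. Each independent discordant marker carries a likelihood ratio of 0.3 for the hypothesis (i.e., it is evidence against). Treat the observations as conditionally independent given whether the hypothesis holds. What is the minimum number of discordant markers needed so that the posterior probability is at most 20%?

2

Prior odds = 1.
Likelihood ratio per discordant marker = 0.3.
Target posterior odds = 0.2/0.8 = 0.25.
Need 1 × 0.3ⁿ ≤ 0.25, i.e. 0.3ⁿ ≤ 0.25.
0.3¹ = 0.3 is still above 0.25 but 0.3² = 0.09 is at or below it, so n = 2.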